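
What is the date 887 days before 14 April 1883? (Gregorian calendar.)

−365 (one year) → Apr 14, 1882 (522 left).
−365 (one year) → Apr 14, 1881 (157 left).
−14 → Mar 31, 1881 (end of Mar, 31 days; 143 left).
−31 → Feb 28, 1881 (end of Feb, 28 days; 112 left).
−28 → Jan 31, 1881 (end of Jan, 31 days; 84 left).
−31 → Dec 31, 1880 (end of Dec, 31 days; 53 left).
−31 → Nov 30, 1880 (end of Nov, 30 days; 22 left).
−22 → Nov 8, 1880.

November 8, 1880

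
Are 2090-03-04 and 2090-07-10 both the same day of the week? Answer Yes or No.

From Mar 4, 2090 to Jul 10, 2090 is 128 days.
128 mod 7 = 2, so they are different weekdays.
(Mar 4, 2090 is a Saturday; Jul 10, 2090 is a Monday.)

No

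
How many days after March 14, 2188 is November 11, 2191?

Mar 14, 2188 → Mar 14, 2189: 365 days.
Mar 14, 2189 → Mar 14, 2190: 365 days.
Mar 14, 2190 → Mar 14, 2191: 365 days.
Mar 14, 2191 → Apr 14, 2191: 31 days (March has 31).
Apr 14, 2191 → May 14, 2191: 30 days (April has 30).
May 14, 2191 → Jun 14, 2191: 31 days (May has 31).
Jun 14, 2191 → Jul 14, 2191: 30 days (June has 30).
Jul 14, 2191 → Aug 14, 2191: 31 days (July has 31).
Aug 14, 2191 → Sep 14, 2191: 31 days (August has 31).
Sep 14, 2191 → Oct 14, 2191: 30 days (September has 30).
Oct 14, 2191 → Nov 11, 2191: 28 days.
Total: 1337 days.

1337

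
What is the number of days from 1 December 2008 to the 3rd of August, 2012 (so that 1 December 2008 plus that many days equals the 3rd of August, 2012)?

Dec 1, 2008 → Dec 1, 2009: 365 days.
Dec 1, 2009 → Dec 1, 2010: 365 days.
Dec 1, 2010 → Dec 1, 2011: 365 days.
Dec 1, 2011 → Jan 1, 2012: 31 days (December has 31).
Jan 1, 2012 → Feb 1, 2012: 31 days (January has 31).
Feb 1, 2012 → Mar 1, 2012: 29 days (February has 29).
Mar 1, 2012 → Apr 1, 2012: 31 days (March has 31).
Apr 1, 2012 → May 1, 2012: 30 days (April has 30).
May 1, 2012 → Jun 1, 2012: 31 days (May has 31).
Jun 1, 2012 → Jul 1, 2012: 30 days (June has 30).
Jul 1, 2012 → Aug 1, 2012: 31 days (July has 31).
Aug 1, 2012 → Aug 3, 2012: 2 days.
Total: 1341 days.

1341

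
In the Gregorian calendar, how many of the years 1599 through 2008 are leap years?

Multiples of 4 in [1599,2008]: 103.
Of those, multiples of 100: 5 (not leap unless ÷400).
Multiples of 400: 2.
Leap years = 103 − 5 + 2 = 100.

100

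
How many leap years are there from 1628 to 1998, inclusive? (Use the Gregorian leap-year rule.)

Multiples of 4 in [1628,1998]: 93.
Of those, multiples of 100: 3 (not leap unless ÷400).
Multiples of 400: 0.
Leap years = 93 − 3 + 0 = 90.

90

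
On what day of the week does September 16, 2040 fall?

Sunday

January 1, 2040 is a Sunday.
Jan 1, 2040 → Feb 1, 2040: 31 days (January has 31).
Feb 1, 2040 → Mar 1, 2040: 29 days (February has 29).
Mar 1, 2040 → Apr 1, 2040: 31 days (March has 31).
Apr 1, 2040 → May 1, 2040: 30 days (April has 30).
May 1, 2040 → Jun 1, 2040: 31 days (May has 31).
Jun 1, 2040 → Jul 1, 2040: 30 days (June has 30).
Jul 1, 2040 → Aug 1, 2040: 31 days (July has 31).
Aug 1, 2040 → Sep 1, 2040: 31 days (August has 31).
Sep 1, 2040 → Sep 16, 2040: 15 days.
Total: 259 days.
259 mod 7 = 0, so Sunday + 0 = Sunday.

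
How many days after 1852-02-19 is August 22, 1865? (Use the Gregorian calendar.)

4933

Feb 19, 1852 → Feb 19, 1853: 366 days (Feb 29, 1852 is in that span).
Feb 19, 1853 → Feb 19, 1854: 365 days.
Feb 19, 1854 → Feb 19, 1855: 365 days.
Feb 19, 1855 → Feb 19, 1856: 365 days.
Feb 19, 1856 → Feb 19, 1857: 366 days (Feb 29, 1856 is in that span).
Feb 19, 1857 → Feb 19, 1858: 365 days.
Feb 19, 1858 → Feb 19, 1859: 365 days.
Feb 19, 1859 → Feb 19, 1860: 365 days.
Feb 19, 1860 → Feb 19, 1861: 366 days (Feb 29, 1860 is in that span).
Feb 19, 1861 → Feb 19, 1862: 365 days.
Feb 19, 1862 → Feb 19, 1863: 365 days.
Feb 19, 1863 → Feb 19, 1864: 365 days.
Feb 19, 1864 → Feb 19, 1865: 366 days (Feb 29, 1864 is in that span).
Feb 19, 1865 → Mar 19, 1865: 28 days (February has 28).
Mar 19, 1865 → Apr 19, 1865: 31 days (March has 31).
Apr 19, 1865 → May 19, 1865: 30 days (April has 30).
May 19, 1865 → Jun 19, 1865: 31 days (May has 31).
Jun 19, 1865 → Jul 19, 1865: 30 days (June has 30).
Jul 19, 1865 → Aug 19, 1865: 31 days (July has 31).
Aug 19, 1865 → Aug 22, 1865: 3 days.
Total: 4933 days.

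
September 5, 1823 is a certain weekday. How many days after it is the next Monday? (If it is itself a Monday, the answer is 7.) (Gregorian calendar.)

3

Sep 5, 1823 is a Friday.
From Friday to the next Monday is 3 days.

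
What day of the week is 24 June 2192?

Doomsday rule: the anchor day for the 2100s is Sunday. For year 92: 92÷12 = 7 r 8, and 8÷4 = 2, so 7+8+2 = 17.
Sunday + 17 ≡ Wednesday — that's 2192's doomsday.
In June the doomsday date is Jun 6.
Jun 24 is 18 days after Jun 6; 18 mod 7 = 4, so Wednesday + 4 = Sunday.

Sunday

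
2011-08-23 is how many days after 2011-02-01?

203

Feb 1, 2011 → Mar 1, 2011: 28 days (February has 28).
Mar 1, 2011 → Apr 1, 2011: 31 days (March has 31).
Apr 1, 2011 → May 1, 2011: 30 days (April has 30).
May 1, 2011 → Jun 1, 2011: 31 days (May has 31).
Jun 1, 2011 → Jul 1, 2011: 30 days (June has 30).
Jul 1, 2011 → Aug 1, 2011: 31 days (July has 31).
Aug 1, 2011 → Aug 23, 2011: 22 days.
Total: 203 days.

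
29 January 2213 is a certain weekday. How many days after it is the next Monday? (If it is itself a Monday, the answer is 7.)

Jan 29, 2213 is a Friday.
From Friday to the next Monday is 3 days.

3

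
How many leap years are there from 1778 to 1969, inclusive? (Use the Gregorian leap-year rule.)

46

Multiples of 4 in [1778,1969]: 48.
Of those, multiples of 100: 2 (not leap unless ÷400).
Multiples of 400: 0.
Leap years = 48 − 2 + 0 = 46.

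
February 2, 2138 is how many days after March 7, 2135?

Mar 7, 2135 → Mar 7, 2136: 366 days (Feb 29, 2136 is in that span).
Mar 7, 2136 → Mar 7, 2137: 365 days.
Mar 7, 2137 → Apr 7, 2137: 31 days (March has 31).
Apr 7, 2137 → May 7, 2137: 30 days (April has 30).
May 7, 2137 → Jun 7, 2137: 31 days (May has 31).
Jun 7, 2137 → Jul 7, 2137: 30 days (June has 30).
Jul 7, 2137 → Aug 7, 2137: 31 days (July has 31).
Aug 7, 2137 → Sep 7, 2137: 31 days (August has 31).
Sep 7, 2137 → Oct 7, 2137: 30 days (September has 30).
Oct 7, 2137 → Nov 7, 2137: 31 days (October has 31).
Nov 7, 2137 → Dec 7, 2137: 30 days (November has 30).
Dec 7, 2137 → Jan 7, 2138: 31 days (December has 31).
Jan 7, 2138 → Feb 2, 2138: 26 days.
Total: 1063 days.

1063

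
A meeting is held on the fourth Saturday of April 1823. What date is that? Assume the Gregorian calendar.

April 1, 1823 is a Tuesday.
The first Saturday is therefore April 5 (4 days later).
The fourth Saturday is 5 + 3×7 = April 26.

April 26, 1823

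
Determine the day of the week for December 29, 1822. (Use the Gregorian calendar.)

Doomsday rule: the anchor day for the 1800s is Friday. For year 22: 22÷12 = 1 r 10, and 10÷4 = 2, so 1+10+2 = 13.
Friday + 13 ≡ Thursday — that's 1822's doomsday.
In December the doomsday date is Dec 12.
Dec 29 is 17 days after Dec 12; 17 mod 7 = 3, so Thursday + 3 = Sunday.

Sunday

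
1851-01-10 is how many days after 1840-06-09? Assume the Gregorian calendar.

3867

Jun 9, 1840 → Jun 9, 1841: 365 days.
Jun 9, 1841 → Jun 9, 1842: 365 days.
Jun 9, 1842 → Jun 9, 1843: 365 days.
Jun 9, 1843 → Jun 9, 1844: 366 days (Feb 29, 1844 is in that span).
Jun 9, 1844 → Jun 9, 1845: 365 days.
Jun 9, 1845 → Jun 9, 1846: 365 days.
Jun 9, 1846 → Jun 9, 1847: 365 days.
Jun 9, 1847 → Jun 9, 1848: 366 days (Feb 29, 1848 is in that span).
Jun 9, 1848 → Jun 9, 1849: 365 days.
Jun 9, 1849 → Jun 9, 1850: 365 days.
Jun 9, 1850 → Jul 9, 1850: 30 days (June has 30).
Jul 9, 1850 → Aug 9, 1850: 31 days (July has 31).
Aug 9, 1850 → Sep 9, 1850: 31 days (August has 31).
Sep 9, 1850 → Oct 9, 1850: 30 days (September has 30).
Oct 9, 1850 → Nov 9, 1850: 31 days (October has 31).
Nov 9, 1850 → Dec 9, 1850: 30 days (November has 30).
Dec 9, 1850 → Jan 9, 1851: 31 days (December has 31).
Jan 9, 1851 → Jan 10, 1851: 1 days.
Total: 3867 days.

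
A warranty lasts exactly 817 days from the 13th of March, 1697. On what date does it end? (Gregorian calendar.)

+365 (one year) → Mar 13, 1698 (452 left).
+365 (one year) → Mar 13, 1699 (87 left).
Mar has 31 days: +19 → Apr 1, 1699 (68 left).
Apr has 30 days: +30 → May 1, 1699 (38 left).
May has 31 days: +31 → Jun 1, 1699 (7 left).
+7 → Jun 8, 1699.

June 8, 1699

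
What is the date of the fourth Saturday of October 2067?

October 22, 2067

October 1, 2067 is a Saturday.
The first Saturday is therefore October 1 (same day).
The fourth Saturday is 1 + 3×7 = October 22.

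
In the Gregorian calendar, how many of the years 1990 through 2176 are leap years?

Multiples of 4 in [1990,2176]: 47.
Of those, multiples of 100: 2 (not leap unless ÷400).
Multiples of 400: 1.
Leap years = 47 − 2 + 1 = 46.

46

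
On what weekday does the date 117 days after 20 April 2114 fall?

Wednesday

Apr 20, 2114 is a Friday.
117 mod 7 = 5, so 117 days after a Friday is Friday + 5 = Wednesday.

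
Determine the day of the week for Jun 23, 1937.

Doomsday rule: the anchor day for the 1900s is Wednesday. For year 37: 37÷12 = 3 r 1, and 1÷4 = 0, so 3+1+0 = 4.
Wednesday + 4 ≡ Sunday — that's 1937's doomsday.
In June the doomsday date is Jun 6.
Jun 23 is 17 days after Jun 6; 17 mod 7 = 3, so Sunday + 3 = Wednesday.

Wednesday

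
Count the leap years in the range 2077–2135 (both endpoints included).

Multiples of 4 in [2077,2135]: 14.
Of those, multiples of 100: 1 (not leap unless ÷400).
Multiples of 400: 0.
Leap years = 14 − 1 + 0 = 13.

13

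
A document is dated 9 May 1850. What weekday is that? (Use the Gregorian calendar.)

Doomsday rule: the anchor day for the 1800s is Friday. For year 50: 50÷12 = 4 r 2, and 2÷4 = 0, so 4+2+0 = 6.
Friday + 6 ≡ Thursday — that's 1850's doomsday.
In May the doomsday date is May 9.
May 9 is the doomsday itself: Thursday.

Thursday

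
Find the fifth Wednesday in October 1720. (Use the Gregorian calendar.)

October 30, 1720

October 1, 1720 is a Tuesday.
The first Wednesday is therefore October 2 (1 days later).
The fifth Wednesday is 2 + 4×7 = October 30.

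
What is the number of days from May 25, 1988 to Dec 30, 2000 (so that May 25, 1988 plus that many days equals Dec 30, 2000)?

4602

May 25, 1988 → May 25, 1989: 365 days.
May 25, 1989 → May 25, 1990: 365 days.
May 25, 1990 → May 25, 1991: 365 days.
May 25, 1991 → May 25, 1992: 366 days (Feb 29, 1992 is in that span).
May 25, 1992 → May 25, 1993: 365 days.
May 25, 1993 → May 25, 1994: 365 days.
May 25, 1994 → May 25, 1995: 365 days.
May 25, 1995 → May 25, 1996: 366 days (Feb 29, 1996 is in that span).
May 25, 1996 → May 25, 1997: 365 days.
May 25, 1997 → May 25, 1998: 365 days.
May 25, 1998 → May 25, 1999: 365 days.
May 25, 1999 → May 25, 2000: 366 days (Feb 29, 2000 is in that span).
May 25, 2000 → Jun 25, 2000: 31 days (May has 31).
Jun 25, 2000 → Jul 25, 2000: 30 days (June has 30).
Jul 25, 2000 → Aug 25, 2000: 31 days (July has 31).
Aug 25, 2000 → Sep 25, 2000: 31 days (August has 31).
Sep 25, 2000 → Oct 25, 2000: 30 days (September has 30).
Oct 25, 2000 → Nov 25, 2000: 31 days (October has 31).
Nov 25, 2000 → Dec 25, 2000: 30 days (November has 30).
Dec 25, 2000 → Dec 30, 2000: 5 days.
Total: 4602 days.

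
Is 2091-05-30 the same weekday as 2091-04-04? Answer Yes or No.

Yes

From Apr 4, 2091 to May 30, 2091 is 56 days.
56 mod 7 = 0, so they are the same weekday.
(Apr 4, 2091 is a Wednesday; May 30, 2091 is a Wednesday.)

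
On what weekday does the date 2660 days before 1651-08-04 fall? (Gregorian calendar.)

Friday

Aug 4, 1651 is a Friday.
2660 mod 7 = 0, so 2660 days before a Friday is Friday − 0 = Friday.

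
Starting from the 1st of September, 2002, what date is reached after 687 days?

July 19, 2004

+365 (one year) → Sep 1, 2003 (322 left).
Sep has 30 days: +30 → Oct 1, 2003 (292 left).
Oct has 31 days: +31 → Nov 1, 2003 (261 left).
Nov has 30 days: +30 → Dec 1, 2003 (231 left).
Dec has 31 days: +31 → Jan 1, 2004 (200 left).
Jan has 31 days: +31 → Feb 1, 2004 (169 left).
Feb has 29 days: +29 → Mar 1, 2004 (140 left).
Mar has 31 days: +31 → Apr 1, 2004 (109 left).
Apr has 30 days: +30 → May 1, 2004 (79 left).
May has 31 days: +31 → Jun 1, 2004 (48 left).
Jun has 30 days: +30 → Jul 1, 2004 (18 left).
+18 → Jul 19, 2004.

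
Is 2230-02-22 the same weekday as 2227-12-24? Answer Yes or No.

Yes

From Dec 24, 2227 to Feb 22, 2230 is 791 days.
791 mod 7 = 0, so they are the same weekday.
(Dec 24, 2227 is a Monday; Feb 22, 2230 is a Monday.)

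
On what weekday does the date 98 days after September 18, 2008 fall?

Thursday

First find the weekday of Sep 18, 2008. Doomsday rule: the anchor day for the 2000s is Tuesday. For year 08: 8÷12 = 0 r 8, and 8÷4 = 2, so 0+8+2 = 10.
Tuesday + 10 ≡ Friday — that's 2008's doomsday.
In September the doomsday date is Sep 5.
Sep 18 is 13 days after Sep 5; 13 mod 7 = 6, so Friday + 6 = Thursday.
98 mod 7 = 0, so 98 days after a Thursday is Thursday + 0 = Thursday.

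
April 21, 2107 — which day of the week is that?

Doomsday rule: the anchor day for the 2100s is Sunday. For year 07: 7÷12 = 0 r 7, and 7÷4 = 1, so 0+7+1 = 8.
Sunday + 8 ≡ Monday — that's 2107's doomsday.
In April the doomsday date is Apr 4.
Apr 21 is 17 days after Apr 4; 17 mod 7 = 3, so Monday + 3 = Thursday.

Thursday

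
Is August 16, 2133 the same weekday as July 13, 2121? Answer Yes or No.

From Jul 13, 2121 to Aug 16, 2133 is 4417 days.
4417 mod 7 = 0, so they are the same weekday.
(Jul 13, 2121 is a Sunday; Aug 16, 2133 is a Sunday.)

Yes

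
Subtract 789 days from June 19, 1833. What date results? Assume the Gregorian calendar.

April 22, 1831

−365 (one year) → Jun 19, 1832 (424 left).
−366 (one year; includes Feb 29, 1832) → Jun 19, 1831 (58 left).
−19 → May 31, 1831 (end of May, 31 days; 39 left).
−31 → Apr 30, 1831 (end of Apr, 30 days; 8 left).
−8 → Apr 22, 1831.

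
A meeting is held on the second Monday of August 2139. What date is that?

August 1, 2139 is a Saturday.
The first Monday is therefore August 3 (2 days later).
The second Monday is 3 + 1×7 = August 10.

August 10, 2139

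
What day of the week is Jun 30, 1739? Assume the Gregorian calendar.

Tuesday

Doomsday rule: the anchor day for the 1700s is Sunday. For year 39: 39÷12 = 3 r 3, and 3÷4 = 0, so 3+3+0 = 6.
Sunday + 6 ≡ Saturday — that's 1739's doomsday.
In June the doomsday date is Jun 6.
Jun 30 is 24 days after Jun 6; 24 mod 7 = 3, so Saturday + 3 = Tuesday.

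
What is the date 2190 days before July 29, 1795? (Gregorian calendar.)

July 30, 1789

−365 (one year) → Jul 29, 1794 (1825 left).
−365 (one year) → Jul 29, 1793 (1460 left).
−365 (one year) → Jul 29, 1792 (1095 left).
−366 (one year; includes Feb 29, 1792) → Jul 29, 1791 (729 left).
−365 (one year) → Jul 29, 1790 (364 left).
−29 → Jun 30, 1790 (end of Jun, 30 days; 335 left).
−30 → May 31, 1790 (end of May, 31 days; 305 left).
−31 → Apr 30, 1790 (end of Apr, 30 days; 274 left).
−30 → Mar 31, 1790 (end of Mar, 31 days; 244 left).
−31 → Feb 28, 1790 (end of Feb, 28 days; 213 left).
−28 → Jan 31, 1790 (end of Jan, 31 days; 185 left).
−31 → Dec 31, 1789 (end of Dec, 31 days; 154 left).
−31 → Nov 30, 1789 (end of Nov, 30 days; 123 left).
−30 → Oct 31, 1789 (end of Oct, 31 days; 93 left).
−31 → Sep 30, 1789 (end of Sep, 30 days; 62 left).
−30 → Aug 31, 1789 (end of Aug, 31 days; 32 left).
−31 → Jul 31, 1789 (end of Jul, 31 days; 1 left).
−1 → Jul 30, 1789.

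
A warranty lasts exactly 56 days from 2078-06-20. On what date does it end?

August 15, 2078

Jun has 30 days: +11 → Jul 1, 2078 (45 left).
Jul has 31 days: +31 → Aug 1, 2078 (14 left).
+14 → Aug 15, 2078.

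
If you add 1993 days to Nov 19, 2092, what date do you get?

May 5, 2098

+365 (one year) → Nov 19, 2093 (1628 left).
+365 (one year) → Nov 19, 2094 (1263 left).
+365 (one year) → Nov 19, 2095 (898 left).
+366 (one year; includes Feb 29, 2096) → Nov 19, 2096 (532 left).
+365 (one year) → Nov 19, 2097 (167 left).
Nov has 30 days: +12 → Dec 1, 2097 (155 left).
Dec has 31 days: +31 → Jan 1, 2098 (124 left).
Jan has 31 days: +31 → Feb 1, 2098 (93 left).
Feb has 28 days: +28 → Mar 1, 2098 (65 left).
Mar has 31 days: +31 → Apr 1, 2098 (34 left).
Apr has 30 days: +30 → May 1, 2098 (4 left).
+4 → May 5, 2098.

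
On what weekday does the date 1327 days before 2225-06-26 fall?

Wednesday

First find the weekday of Jun 26, 2225. Doomsday rule: the anchor day for the 2200s is Friday. For year 25: 25÷12 = 2 r 1, and 1÷4 = 0, so 2+1+0 = 3.
Friday + 3 ≡ Monday — that's 2225's doomsday.
In June the doomsday date is Jun 6.
Jun 26 is 20 days after Jun 6; 20 mod 7 = 6, so Monday + 6 = Sunday.
1327 mod 7 = 4, so 1327 days before a Sunday is Sunday − 4 = Wednesday.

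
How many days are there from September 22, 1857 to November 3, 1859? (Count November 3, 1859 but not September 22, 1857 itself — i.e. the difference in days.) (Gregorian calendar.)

772

Sep 22, 1857 → Sep 22, 1858: 365 days.
Sep 22, 1858 → Sep 22, 1859: 365 days.
Sep 22, 1859 → Oct 22, 1859: 30 days (September has 30).
Oct 22, 1859 → Nov 3, 1859: 12 days.
Total: 772 days.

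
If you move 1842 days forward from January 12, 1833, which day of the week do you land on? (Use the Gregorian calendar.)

First find the weekday of Jan 12, 1833. Doomsday rule: the anchor day for the 1800s is Friday. For year 33: 33÷12 = 2 r 9, and 9÷4 = 2, so 2+9+2 = 13.
Friday + 13 ≡ Thursday — that's 1833's doomsday.
In January the doomsday date is Jan 3 (1833 is not a leap year).
Jan 12 is 9 days after Jan 3; 9 mod 7 = 2, so Thursday + 2 = Saturday.
1842 mod 7 = 1, so 1842 days after a Saturday is Saturday + 1 = Sunday.

Sunday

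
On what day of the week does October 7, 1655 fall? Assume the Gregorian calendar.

Thursday

Doomsday rule: the anchor day for the 1600s is Tuesday. For year 55: 55÷12 = 4 r 7, and 7÷4 = 1, so 4+7+1 = 12.
Tuesday + 12 ≡ Sunday — that's 1655's doomsday.
In October the doomsday date is Oct 10.
Oct 7 is 3 days before Oct 10; 3 mod 7 = 3, so Sunday − 3 = Thursday.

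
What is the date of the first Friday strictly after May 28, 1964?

May 28, 1964 is a Thursday.
From Thursday to the next Friday is 1 day.
May 28, 1964 + 1 = May 29, 1964.

May 29, 1964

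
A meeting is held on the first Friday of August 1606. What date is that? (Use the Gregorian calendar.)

August 4, 1606

August 1, 1606 is a Tuesday.
The first Friday is therefore August 4 (3 days later).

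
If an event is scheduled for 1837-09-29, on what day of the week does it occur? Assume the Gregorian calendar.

Friday

Doomsday rule: the anchor day for the 1800s is Friday. For year 37: 37÷12 = 3 r 1, and 1÷4 = 0, so 3+1+0 = 4.
Friday + 4 ≡ Tuesday — that's 1837's doomsday.
In September the doomsday date is Sep 5.
Sep 29 is 24 days after Sep 5; 24 mod 7 = 3, so Tuesday + 3 = Friday.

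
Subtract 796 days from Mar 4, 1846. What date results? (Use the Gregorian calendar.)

December 29, 1843

−365 (one year) → Mar 4, 1845 (431 left).
−365 (one year) → Mar 4, 1844 (66 left).
−4 → Feb 29, 1844 (end of Feb, 29 days; 62 left).
−29 → Jan 31, 1844 (end of Jan, 31 days; 33 left).
−31 → Dec 31, 1843 (end of Dec, 31 days; 2 left).
−2 → Dec 29, 1843.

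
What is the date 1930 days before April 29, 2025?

−365 (one year) → Apr 29, 2024 (1565 left).
−366 (one year; includes Feb 29, 2024) → Apr 29, 2023 (1199 left).
−365 (one year) → Apr 29, 2022 (834 left).
−365 (one year) → Apr 29, 2021 (469 left).
−365 (one year) → Apr 29, 2020 (104 left).
−29 → Mar 31, 2020 (end of Mar, 31 days; 75 left).
−31 → Feb 29, 2020 (end of Feb, 29 days; 44 left).
−29 → Jan 31, 2020 (end of Jan, 31 days; 15 left).
−15 → Jan 16, 2020.

January 16, 2020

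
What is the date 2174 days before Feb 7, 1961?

−366 (one year; includes Feb 29, 1960) → Feb 7, 1960 (1808 left).
−365 (one year) → Feb 7, 1959 (1443 left).
−365 (one year) → Feb 7, 1958 (1078 left).
−365 (one year) → Feb 7, 1957 (713 left).
−366 (one year; includes Feb 29, 1956) → Feb 7, 1956 (347 left).
−7 → Jan 31, 1956 (end of Jan, 31 days; 340 left).
−31 → Dec 31, 1955 (end of Dec, 31 days; 309 left).
−31 → Nov 30, 1955 (end of Nov, 30 days; 278 left).
−30 → Oct 31, 1955 (end of Oct, 31 days; 248 left).
−31 → Sep 30, 1955 (end of Sep, 30 days; 217 left).
−30 → Aug 31, 1955 (end of Aug, 31 days; 187 left).
−31 → Jul 31, 1955 (end of Jul, 31 days; 156 left).
−31 → Jun 30, 1955 (end of Jun, 30 days; 125 left).
−30 → May 31, 1955 (end of May, 31 days; 95 left).
−31 → Apr 30, 1955 (end of Apr, 30 days; 64 left).
−30 → Mar 31, 1955 (end of Mar, 31 days; 34 left).
−31 → Feb 28, 1955 (end of Feb, 28 days; 3 left).
−3 → Feb 25, 1955.

February 25, 1955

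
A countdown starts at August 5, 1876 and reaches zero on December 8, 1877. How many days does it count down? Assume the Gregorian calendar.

490

Aug 5, 1876 → Aug 5, 1877: 365 days.
Aug 5, 1877 → Sep 5, 1877: 31 days (August has 31).
Sep 5, 1877 → Oct 5, 1877: 30 days (September has 30).
Oct 5, 1877 → Nov 5, 1877: 31 days (October has 31).
Nov 5, 1877 → Dec 5, 1877: 30 days (November has 30).
Dec 5, 1877 → Dec 8, 1877: 3 days.
Total: 490 days.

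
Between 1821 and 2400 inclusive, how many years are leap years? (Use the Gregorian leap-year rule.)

Multiples of 4 in [1821,2400]: 145.
Of those, multiples of 100: 6 (not leap unless ÷400).
Multiples of 400: 2.
Leap years = 145 − 6 + 2 = 141.

141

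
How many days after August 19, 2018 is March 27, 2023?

1681

Aug 19, 2018 → Aug 19, 2019: 365 days.
Aug 19, 2019 → Aug 19, 2020: 366 days (Feb 29, 2020 is in that span).
Aug 19, 2020 → Aug 19, 2021: 365 days.
Aug 19, 2021 → Aug 19, 2022: 365 days.
Aug 19, 2022 → Sep 19, 2022: 31 days (August has 31).
Sep 19, 2022 → Oct 19, 2022: 30 days (September has 30).
Oct 19, 2022 → Nov 19, 2022: 31 days (October has 31).
Nov 19, 2022 → Dec 19, 2022: 30 days (November has 30).
Dec 19, 2022 → Jan 19, 2023: 31 days (December has 31).
Jan 19, 2023 → Feb 19, 2023: 31 days (January has 31).
Feb 19, 2023 → Mar 19, 2023: 28 days (February has 28).
Mar 19, 2023 → Mar 27, 2023: 8 days.
Total: 1681 days.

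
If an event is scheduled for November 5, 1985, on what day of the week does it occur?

Doomsday rule: the anchor day for the 1900s is Wednesday. For year 85: 85÷12 = 7 r 1, and 1÷4 = 0, so 7+1+0 = 8.
Wednesday + 8 ≡ Thursday — that's 1985's doomsday.
In November the doomsday date is Nov 7.
Nov 5 is 2 days before Nov 7; 2 mod 7 = 2, so Thursday − 2 = Tuesday.

Tuesday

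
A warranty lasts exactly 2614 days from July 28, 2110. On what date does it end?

September 23, 2117

+365 (one year) → Jul 28, 2111 (2249 left).
+366 (one year; includes Feb 29, 2112) → Jul 28, 2112 (1883 left).
+365 (one year) → Jul 28, 2113 (1518 left).
+365 (one year) → Jul 28, 2114 (1153 left).
+365 (one year) → Jul 28, 2115 (788 left).
+366 (one year; includes Feb 29, 2116) → Jul 28, 2116 (422 left).
+365 (one year) → Jul 28, 2117 (57 left).
Jul has 31 days: +4 → Aug 1, 2117 (53 left).
Aug has 31 days: +31 → Sep 1, 2117 (22 left).
+22 → Sep 23, 2117.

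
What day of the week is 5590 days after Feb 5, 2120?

Friday

First find the weekday of Feb 5, 2120. Doomsday rule: the anchor day for the 2100s is Sunday. For year 20: 20÷12 = 1 r 8, and 8÷4 = 2, so 1+8+2 = 11.
Sunday + 11 ≡ Thursday — that's 2120's doomsday.
In February the doomsday date is Feb 29 (2120 is a leap year (divisible by 4)).
Feb 5 is 24 days before Feb 29; 24 mod 7 = 3, so Thursday − 3 = Monday.
5590 mod 7 = 4, so 5590 days after a Monday is Monday + 4 = Friday.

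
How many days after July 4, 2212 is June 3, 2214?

Jul 4, 2212 → Jul 4, 2213: 365 days.
Jul 4, 2213 → Aug 4, 2213: 31 days (July has 31).
Aug 4, 2213 → Sep 4, 2213: 31 days (August has 31).
Sep 4, 2213 → Oct 4, 2213: 30 days (September has 30).
Oct 4, 2213 → Nov 4, 2213: 31 days (October has 31).
Nov 4, 2213 → Dec 4, 2213: 30 days (November has 30).
Dec 4, 2213 → Jan 4, 2214: 31 days (December has 31).
Jan 4, 2214 → Feb 4, 2214: 31 days (January has 31).
Feb 4, 2214 → Mar 4, 2214: 28 days (February has 28).
Mar 4, 2214 → Apr 4, 2214: 31 days (March has 31).
Apr 4, 2214 → May 4, 2214: 30 days (April has 30).
May 4, 2214 → Jun 3, 2214: 30 days.
Total: 699 days.

699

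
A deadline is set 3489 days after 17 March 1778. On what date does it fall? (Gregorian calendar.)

October 5, 1787

+365 (one year) → Mar 17, 1779 (3124 left).
+366 (one year; includes Feb 29, 1780) → Mar 17, 1780 (2758 left).
+365 (one year) → Mar 17, 1781 (2393 left).
+365 (one year) → Mar 17, 1782 (2028 left).
+365 (one year) → Mar 17, 1783 (1663 left).
+366 (one year; includes Feb 29, 1784) → Mar 17, 1784 (1297 left).
+365 (one year) → Mar 17, 1785 (932 left).
+365 (one year) → Mar 17, 1786 (567 left).
+365 (one year) → Mar 17, 1787 (202 left).
Mar has 31 days: +15 → Apr 1, 1787 (187 left).
Apr has 30 days: +30 → May 1, 1787 (157 left).
May has 31 days: +31 → Jun 1, 1787 (126 left).
Jun has 30 days: +30 → Jul 1, 1787 (96 left).
Jul has 31 days: +31 → Aug 1, 1787 (65 left).
Aug has 31 days: +31 → Sep 1, 1787 (34 left).
Sep has 30 days: +30 → Oct 1, 1787 (4 left).
+4 → Oct 5, 1787.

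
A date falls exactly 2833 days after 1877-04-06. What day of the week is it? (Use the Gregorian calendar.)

Apr 6, 1877 is a Friday.
2833 mod 7 = 5, so 2833 days after a Friday is Friday + 5 = Wednesday.

Wednesday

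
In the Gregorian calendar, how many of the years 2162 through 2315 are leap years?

36

Multiples of 4 in [2162,2315]: 38.
Of those, multiples of 100: 2 (not leap unless ÷400).
Multiples of 400: 0.
Leap years = 38 − 2 + 0 = 36.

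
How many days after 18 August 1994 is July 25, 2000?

Aug 18, 1994 → Aug 18, 1995: 365 days.
Aug 18, 1995 → Aug 18, 1996: 366 days (Feb 29, 1996 is in that span).
Aug 18, 1996 → Aug 18, 1997: 365 days.
Aug 18, 1997 → Aug 18, 1998: 365 days.
Aug 18, 1998 → Aug 18, 1999: 365 days.
Aug 18, 1999 → Sep 18, 1999: 31 days (August has 31).
Sep 18, 1999 → Oct 18, 1999: 30 days (September has 30).
Oct 18, 1999 → Nov 18, 1999: 31 days (October has 31).
Nov 18, 1999 → Dec 18, 1999: 30 days (November has 30).
Dec 18, 1999 → Jan 18, 2000: 31 days (December has 31).
Jan 18, 2000 → Feb 18, 2000: 31 days (January has 31).
Feb 18, 2000 → Mar 18, 2000: 29 days (February has 29).
Mar 18, 2000 → Apr 18, 2000: 31 days (March has 31).
Apr 18, 2000 → May 18, 2000: 30 days (April has 30).
May 18, 2000 → Jun 18, 2000: 31 days (May has 31).
Jun 18, 2000 → Jul 18, 2000: 30 days (June has 30).
Jul 18, 2000 → Jul 25, 2000: 7 days.
Total: 2168 days.

2168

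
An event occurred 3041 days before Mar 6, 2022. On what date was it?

November 7, 2013

−365 (one year) → Mar 6, 2021 (2676 left).
−365 (one year) → Mar 6, 2020 (2311 left).
−366 (one year; includes Feb 29, 2020) → Mar 6, 2019 (1945 left).
−365 (one year) → Mar 6, 2018 (1580 left).
−365 (one year) → Mar 6, 2017 (1215 left).
−365 (one year) → Mar 6, 2016 (850 left).
−366 (one year; includes Feb 29, 2016) → Mar 6, 2015 (484 left).
−365 (one year) → Mar 6, 2014 (119 left).
−6 → Feb 28, 2014 (end of Feb, 28 days; 113 left).
−28 → Jan 31, 2014 (end of Jan, 31 days; 85 left).
−31 → Dec 31, 2013 (end of Dec, 31 days; 54 left).
−31 → Nov 30, 2013 (end of Nov, 30 days; 23 left).
−23 → Nov 7, 2013.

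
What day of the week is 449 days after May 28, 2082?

First find the weekday of May 28, 2082. Doomsday rule: the anchor day for the 2000s is Tuesday. For year 82: 82÷12 = 6 r 10, and 10÷4 = 2, so 6+10+2 = 18.
Tuesday + 18 ≡ Saturday — that's 2082's doomsday.
In May the doomsday date is May 9.
May 28 is 19 days after May 9; 19 mod 7 = 5, so Saturday + 5 = Thursday.
449 mod 7 = 1, so 449 days after a Thursday is Thursday + 1 = Friday.

Friday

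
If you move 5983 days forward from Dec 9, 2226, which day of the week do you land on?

Thursday

First find the weekday of Dec 9, 2226. Doomsday rule: the anchor day for the 2200s is Friday. For year 26: 26÷12 = 2 r 2, and 2÷4 = 0, so 2+2+0 = 4.
Friday + 4 ≡ Tuesday — that's 2226's doomsday.
In December the doomsday date is Dec 12.
Dec 9 is 3 days before Dec 12; 3 mod 7 = 3, so Tuesday − 3 = Saturday.
5983 mod 7 = 5, so 5983 days after a Saturday is Saturday + 5 = Thursday.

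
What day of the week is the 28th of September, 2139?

Doomsday rule: the anchor day for the 2100s is Sunday. For year 39: 39÷12 = 3 r 3, and 3÷4 = 0, so 3+3+0 = 6.
Sunday + 6 ≡ Saturday — that's 2139's doomsday.
In September the doomsday date is Sep 5.
Sep 28 is 23 days after Sep 5; 23 mod 7 = 2, so Saturday + 2 = Monday.

Monday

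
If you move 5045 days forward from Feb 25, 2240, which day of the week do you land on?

First find the weekday of Feb 25, 2240. Doomsday rule: the anchor day for the 2200s is Friday. For year 40: 40÷12 = 3 r 4, and 4÷4 = 1, so 3+4+1 = 8.
Friday + 8 ≡ Saturday — that's 2240's doomsday.
In February the doomsday date is Feb 29 (2240 is a leap year (divisible by 4)).
Feb 25 is 4 days before Feb 29; 4 mod 7 = 4, so Saturday − 4 = Tuesday.
5045 mod 7 = 5, so 5045 days after a Tuesday is Tuesday + 5 = Sunday.

Sunday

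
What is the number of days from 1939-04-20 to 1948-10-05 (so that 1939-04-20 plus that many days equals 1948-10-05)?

Apr 20, 1939 → Apr 20, 1940: 366 days (Feb 29, 1940 is in that span).
Apr 20, 1940 → Apr 20, 1941: 365 days.
Apr 20, 1941 → Apr 20, 1942: 365 days.
Apr 20, 1942 → Apr 20, 1943: 365 days.
Apr 20, 1943 → Apr 20, 1944: 366 days (Feb 29, 1944 is in that span).
Apr 20, 1944 → Apr 20, 1945: 365 days.
Apr 20, 1945 → Apr 20, 1946: 365 days.
Apr 20, 1946 → Apr 20, 1947: 365 days.
Apr 20, 1947 → Apr 20, 1948: 366 days (Feb 29, 1948 is in that span).
Apr 20, 1948 → May 20, 1948: 30 days (April has 30).
May 20, 1948 → Jun 20, 1948: 31 days (May has 31).
Jun 20, 1948 → Jul 20, 1948: 30 days (June has 30).
Jul 20, 1948 → Aug 20, 1948: 31 days (July has 31).
Aug 20, 1948 → Sep 20, 1948: 31 days (August has 31).
Sep 20, 1948 → Oct 5, 1948: 15 days.
Total: 3456 days.

3456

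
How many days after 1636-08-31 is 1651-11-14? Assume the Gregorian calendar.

5553

Aug 31, 1636 → Aug 31, 1637: 365 days.
Aug 31, 1637 → Aug 31, 1638: 365 days.
Aug 31, 1638 → Aug 31, 1639: 365 days.
Aug 31, 1639 → Aug 31, 1640: 366 days (Feb 29, 1640 is in that span).
Aug 31, 1640 → Aug 31, 1641: 365 days.
Aug 31, 1641 → Aug 31, 1642: 365 days.
Aug 31, 1642 → Aug 31, 1643: 365 days.
Aug 31, 1643 → Aug 31, 1644: 366 days (Feb 29, 1644 is in that span).
Aug 31, 1644 → Aug 31, 1645: 365 days.
Aug 31, 1645 → Aug 31, 1646: 365 days.
Aug 31, 1646 → Aug 31, 1647: 365 days.
Aug 31, 1647 → Aug 31, 1648: 366 days (Feb 29, 1648 is in that span).
Aug 31, 1648 → Aug 31, 1649: 365 days.
Aug 31, 1649 → Aug 31, 1650: 365 days.
Aug 31, 1650 → Aug 31, 1651: 365 days.
Aug 31, 1651 → Sep 30, 1651: 30 days (August has 31).
Sep 30, 1651 → Oct 30, 1651: 30 days (September has 30).
Oct 30, 1651 → Nov 14, 1651: 15 days.
Total: 5553 days.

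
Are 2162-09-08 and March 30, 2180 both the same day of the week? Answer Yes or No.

No

From Sep 8, 2162 to Mar 30, 2180 is 6413 days.
6413 mod 7 = 1, so they are different weekdays.
(Sep 8, 2162 is a Wednesday; Mar 30, 2180 is a Thursday.)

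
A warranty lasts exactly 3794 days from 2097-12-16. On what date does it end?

May 7, 2108

+365 (one year) → Dec 16, 2098 (3429 left).
+365 (one year) → Dec 16, 2099 (3064 left).
+365 (one year) → Dec 16, 2100 (2699 left).
+365 (one year) → Dec 16, 2101 (2334 left).
+365 (one year) → Dec 16, 2102 (1969 left).
+365 (one year) → Dec 16, 2103 (1604 left).
+366 (one year; includes Feb 29, 2104) → Dec 16, 2104 (1238 left).
+365 (one year) → Dec 16, 2105 (873 left).
+365 (one year) → Dec 16, 2106 (508 left).
+365 (one year) → Dec 16, 2107 (143 left).
Dec has 31 days: +16 → Jan 1, 2108 (127 left).
Jan has 31 days: +31 → Feb 1, 2108 (96 left).
Feb has 29 days: +29 → Mar 1, 2108 (67 left).
Mar has 31 days: +31 → Apr 1, 2108 (36 left).
Apr has 30 days: +30 → May 1, 2108 (6 left).
+6 → May 7, 2108.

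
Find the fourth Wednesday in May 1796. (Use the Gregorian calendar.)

May 1, 1796 is a Sunday.
The first Wednesday is therefore May 4 (3 days later).
The fourth Wednesday is 4 + 3×7 = May 25.

May 25, 1796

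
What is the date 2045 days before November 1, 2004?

March 28, 1999

−366 (one year; includes Feb 29, 2004) → Nov 1, 2003 (1679 left).
−365 (one year) → Nov 1, 2002 (1314 left).
−365 (one year) → Nov 1, 2001 (949 left).
−365 (one year) → Nov 1, 2000 (584 left).
−366 (one year; includes Feb 29, 2000) → Nov 1, 1999 (218 left).
−1 → Oct 31, 1999 (end of Oct, 31 days; 217 left).
−31 → Sep 30, 1999 (end of Sep, 30 days; 186 left).
−30 → Aug 31, 1999 (end of Aug, 31 days; 156 left).
−31 → Jul 31, 1999 (end of Jul, 31 days; 125 left).
−31 → Jun 30, 1999 (end of Jun, 30 days; 94 left).
−30 → May 31, 1999 (end of May, 31 days; 64 left).
−31 → Apr 30, 1999 (end of Apr, 30 days; 33 left).
−30 → Mar 31, 1999 (end of Mar, 31 days; 3 left).
−3 → Mar 28, 1999.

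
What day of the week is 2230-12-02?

Doomsday rule: the anchor day for the 2200s is Friday. For year 30: 30÷12 = 2 r 6, and 6÷4 = 1, so 2+6+1 = 9.
Friday + 9 ≡ Sunday — that's 2230's doomsday.
In December the doomsday date is Dec 12.
Dec 2 is 10 days before Dec 12; 10 mod 7 = 3, so Sunday − 3 = Thursday.

Thursday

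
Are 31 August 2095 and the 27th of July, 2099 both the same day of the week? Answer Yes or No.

No

From Aug 31, 2095 to Jul 27, 2099 is 1426 days.
1426 mod 7 = 5, so they are different weekdays.
(Aug 31, 2095 is a Wednesday; Jul 27, 2099 is a Monday.)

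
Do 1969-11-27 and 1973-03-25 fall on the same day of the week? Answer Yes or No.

No

From Nov 27, 1969 to Mar 25, 1973 is 1214 days.
1214 mod 7 = 3, so they are different weekdays.
(Nov 27, 1969 is a Thursday; Mar 25, 1973 is a Sunday.)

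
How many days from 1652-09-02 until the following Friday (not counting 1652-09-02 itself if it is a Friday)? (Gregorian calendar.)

4

Sep 2, 1652 is a Monday.
From Monday to the next Friday is 4 days.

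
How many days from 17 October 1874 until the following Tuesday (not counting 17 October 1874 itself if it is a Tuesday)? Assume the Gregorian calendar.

Oct 17, 1874 is a Saturday.
From Saturday to the next Tuesday is 3 days.

3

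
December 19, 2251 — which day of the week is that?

Doomsday rule: the anchor day for the 2200s is Friday. For year 51: 51÷12 = 4 r 3, and 3÷4 = 0, so 4+3+0 = 7.
Friday + 7 ≡ Friday — that's 2251's doomsday.
In December the doomsday date is Dec 12.
Dec 19 is 7 days after Dec 12; 7 mod 7 = 0, so Friday + 0 = Friday.

Friday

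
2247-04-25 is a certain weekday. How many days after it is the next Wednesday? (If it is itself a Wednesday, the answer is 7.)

Apr 25, 2247 is a Sunday.
From Sunday to the next Wednesday is 3 days.

3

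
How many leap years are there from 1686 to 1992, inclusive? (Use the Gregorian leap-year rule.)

74

Multiples of 4 in [1686,1992]: 77.
Of those, multiples of 100: 3 (not leap unless ÷400).
Multiples of 400: 0.
Leap years = 77 − 3 + 0 = 74.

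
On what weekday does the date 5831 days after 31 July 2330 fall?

Thursday

Jul 31, 2330 is a Thursday.
5831 mod 7 = 0, so 5831 days after a Thursday is Thursday + 0 = Thursday.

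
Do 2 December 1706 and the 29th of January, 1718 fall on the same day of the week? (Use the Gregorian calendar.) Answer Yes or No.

No

From Dec 2, 1706 to Jan 29, 1718 is 4076 days.
4076 mod 7 = 2, so they are different weekdays.
(Dec 2, 1706 is a Thursday; Jan 29, 1718 is a Saturday.)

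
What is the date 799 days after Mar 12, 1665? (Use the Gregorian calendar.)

May 20, 1667

+365 (one year) → Mar 12, 1666 (434 left).
+365 (one year) → Mar 12, 1667 (69 left).
Mar has 31 days: +20 → Apr 1, 1667 (49 left).
Apr has 30 days: +30 → May 1, 1667 (19 left).
+19 → May 20, 1667.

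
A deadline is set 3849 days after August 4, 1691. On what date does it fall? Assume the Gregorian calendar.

+366 (one year; includes Feb 29, 1692) → Aug 4, 1692 (3483 left).
+365 (one year) → Aug 4, 1693 (3118 left).
+365 (one year) → Aug 4, 1694 (2753 left).
+365 (one year) → Aug 4, 1695 (2388 left).
+366 (one year; includes Feb 29, 1696) → Aug 4, 1696 (2022 left).
+365 (one year) → Aug 4, 1697 (1657 left).
+365 (one year) → Aug 4, 1698 (1292 left).
+365 (one year) → Aug 4, 1699 (927 left).
+365 (one year) → Aug 4, 1700 (562 left).
+365 (one year) → Aug 4, 1701 (197 left).
Aug has 31 days: +28 → Sep 1, 1701 (169 left).
Sep has 30 days: +30 → Oct 1, 1701 (139 left).
Oct has 31 days: +31 → Nov 1, 1701 (108 left).
Nov has 30 days: +30 → Dec 1, 1701 (78 left).
Dec has 31 days: +31 → Jan 1, 1702 (47 left).
Jan has 31 days: +31 → Feb 1, 1702 (16 left).
+16 → Feb 17, 1702.

February 17, 1702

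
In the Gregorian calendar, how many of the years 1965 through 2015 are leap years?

Multiples of 4 in [1965,2015]: 12.
Of those, multiples of 100: 1 (not leap unless ÷400).
Multiples of 400: 1.
Leap years = 12 − 1 + 1 = 12.

12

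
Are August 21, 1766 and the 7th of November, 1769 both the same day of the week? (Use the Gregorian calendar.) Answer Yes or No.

From Aug 21, 1766 to Nov 7, 1769 is 1174 days.
1174 mod 7 = 5, so they are different weekdays.
(Aug 21, 1766 is a Thursday; Nov 7, 1769 is a Tuesday.)

No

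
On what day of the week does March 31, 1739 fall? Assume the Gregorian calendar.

Tuesday

Doomsday rule: the anchor day for the 1700s is Sunday. For year 39: 39÷12 = 3 r 3, and 3÷4 = 0, so 3+3+0 = 6.
Sunday + 6 ≡ Saturday — that's 1739's doomsday.
In March the doomsday date is Mar 14.
Mar 31 is 17 days after Mar 14; 17 mod 7 = 3, so Saturday + 3 = Tuesday.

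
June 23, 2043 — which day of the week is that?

January 1, 2043 is a Thursday.
Jan 1, 2043 → Feb 1, 2043: 31 days (January has 31).
Feb 1, 2043 → Mar 1, 2043: 28 days (February has 28).
Mar 1, 2043 → Apr 1, 2043: 31 days (March has 31).
Apr 1, 2043 → May 1, 2043: 30 days (April has 30).
May 1, 2043 → Jun 1, 2043: 31 days (May has 31).
Jun 1, 2043 → Jun 23, 2043: 22 days.
Total: 173 days.
173 mod 7 = 5, so Thursday + 5 = Tuesday.

Tuesday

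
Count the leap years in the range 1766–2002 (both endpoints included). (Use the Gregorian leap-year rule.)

57

Multiples of 4 in [1766,2002]: 59.
Of those, multiples of 100: 3 (not leap unless ÷400).
Multiples of 400: 1.
Leap years = 59 − 3 + 1 = 57.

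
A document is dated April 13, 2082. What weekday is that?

Doomsday rule: the anchor day for the 2000s is Tuesday. For year 82: 82÷12 = 6 r 10, and 10÷4 = 2, so 6+10+2 = 18.
Tuesday + 18 ≡ Saturday — that's 2082's doomsday.
In April the doomsday date is Apr 4.
Apr 13 is 9 days after Apr 4; 9 mod 7 = 2, so Saturday + 2 = Monday.

Monday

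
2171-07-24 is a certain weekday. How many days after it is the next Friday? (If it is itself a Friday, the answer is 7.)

2

Jul 24, 2171 is a Wednesday.
From Wednesday to the next Friday is 2 days.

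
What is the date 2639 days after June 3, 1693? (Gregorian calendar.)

August 25, 1700

+365 (one year) → Jun 3, 1694 (2274 left).
+365 (one year) → Jun 3, 1695 (1909 left).
+366 (one year; includes Feb 29, 1696) → Jun 3, 1696 (1543 left).
+365 (one year) → Jun 3, 1697 (1178 left).
+365 (one year) → Jun 3, 1698 (813 left).
+365 (one year) → Jun 3, 1699 (448 left).
+365 (one year) → Jun 3, 1700 (83 left).
Jun has 30 days: +28 → Jul 1, 1700 (55 left).
Jul has 31 days: +31 → Aug 1, 1700 (24 left).
+24 → Aug 25, 1700.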